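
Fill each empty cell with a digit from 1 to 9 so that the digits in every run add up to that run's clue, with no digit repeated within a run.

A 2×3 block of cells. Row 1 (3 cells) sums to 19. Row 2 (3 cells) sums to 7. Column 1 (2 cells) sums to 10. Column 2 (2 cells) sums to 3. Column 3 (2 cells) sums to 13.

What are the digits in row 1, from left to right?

8 2 9

7 in 3 cells must be {1,2,4}; 3 in 2 cells must be {1,2}.
The 19 across and the 3 down share only 2, so (1,2) = 2.
(2,2) = 3 − 2 = 1 completes the 3 down.
Given what's placed, (2,3) must be 4 to fit the 7 across and 13 down.
(1,3) = 13 − 4 = 9 completes the 13 down.
(2,1) = 7 − 5 = 2 completes the 7 across.
(1,1) = 19 − 11 = 8 completes the 19 across.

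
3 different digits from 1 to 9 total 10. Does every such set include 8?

No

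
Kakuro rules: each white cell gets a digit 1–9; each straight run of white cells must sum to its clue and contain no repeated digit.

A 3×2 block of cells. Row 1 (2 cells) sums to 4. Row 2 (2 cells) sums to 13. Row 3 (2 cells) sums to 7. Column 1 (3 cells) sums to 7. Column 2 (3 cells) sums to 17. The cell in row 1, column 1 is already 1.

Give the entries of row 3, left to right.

4 in 2 cells must be {1,3}; 7 in 3 cells must be {1,2,4}.
(1,2) = 4 − 1 = 3 completes the 4 across.
Given what's placed, (2,1) must be 4 to fit the 13 across and 7 down.
(2,2) = 13 − 4 = 9 completes the 13 across.
(3,1) = 7 − 5 = 2 completes the 7 down.
(3,2) = 7 − 2 = 5 completes the 7 across.

2 5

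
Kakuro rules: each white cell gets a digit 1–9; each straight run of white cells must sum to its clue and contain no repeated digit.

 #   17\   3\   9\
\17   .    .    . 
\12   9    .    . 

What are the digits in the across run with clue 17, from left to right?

8, 2, 7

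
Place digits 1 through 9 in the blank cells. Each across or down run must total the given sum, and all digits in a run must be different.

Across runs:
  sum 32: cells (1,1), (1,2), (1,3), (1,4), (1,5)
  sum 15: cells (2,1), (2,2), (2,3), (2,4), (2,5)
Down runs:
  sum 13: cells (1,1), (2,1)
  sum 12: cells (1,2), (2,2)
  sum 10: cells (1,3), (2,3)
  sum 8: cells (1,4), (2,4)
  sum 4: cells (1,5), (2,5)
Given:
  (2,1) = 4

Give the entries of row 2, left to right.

15 in 5 cells must be {1,2,3,4,5}; 4 in 2 cells must be {1,3}.
(1,1) = 13 − 4 = 9 completes the 13 down.
Given what's placed, (1,5) must be 3 to fit the 32 across and 4 down.
(2,5) = 4 − 3 = 1 completes the 4 down.
Nothing is forced directly, so branch on (2,2), whose candidates are 3 or 5. If (2,2) = 3: then (1,2) would have to be in {5,7,8} for the 32 across but in {9} for the 12 down — contradiction. So (2,2) = 5.
(1,2) = 12 − 5 = 7 completes the 12 down.
(1,3) = 8: the only remaining digit allowed by both the 32 across and the 10 down.
(1,4) = 32 − 27 = 5 completes the 32 across.
(2,3) = 10 − 8 = 2 completes the 10 down.
(2,4) = 15 − 12 = 3 completes the 15 across.

4, 5, 2, 3, 1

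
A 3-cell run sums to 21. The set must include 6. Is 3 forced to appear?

No

The only way to make 21 from 3 distinct digits under that restriction is {6,7,8}, which does not contain 3.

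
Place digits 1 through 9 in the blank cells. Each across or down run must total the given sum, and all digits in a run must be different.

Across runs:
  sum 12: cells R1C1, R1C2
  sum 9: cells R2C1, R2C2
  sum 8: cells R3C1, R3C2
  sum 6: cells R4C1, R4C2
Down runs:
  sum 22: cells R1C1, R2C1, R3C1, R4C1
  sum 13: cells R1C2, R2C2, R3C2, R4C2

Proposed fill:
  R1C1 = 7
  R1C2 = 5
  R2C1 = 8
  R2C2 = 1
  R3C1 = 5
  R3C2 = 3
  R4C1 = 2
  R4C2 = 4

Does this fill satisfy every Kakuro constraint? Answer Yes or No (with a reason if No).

Yes

Across: 7+5=12; 8+1=9; 5+3=8; 2+4=6. Down: 7+8+5+2=22; 5+1+3+4=13. No digit repeats within any run.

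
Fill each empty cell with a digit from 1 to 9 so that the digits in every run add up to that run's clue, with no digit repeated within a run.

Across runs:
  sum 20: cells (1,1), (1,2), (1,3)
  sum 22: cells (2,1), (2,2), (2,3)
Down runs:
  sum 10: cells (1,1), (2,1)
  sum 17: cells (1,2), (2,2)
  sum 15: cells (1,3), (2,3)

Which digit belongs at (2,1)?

7

17 in 2 cells must be {8,9}.
Nothing is forced directly, so branch on (2,2), whose candidates are 8 or 9. If (2,2) = 8: that forces (1,2) = 9, (2,1) = 9, after which (2,3) would have to be in {5} for the 22 across but in {6,7,8,9} for the 15 down — contradiction. So (2,2) = 9.
(1,2) = 17 − 9 = 8 completes the 17 down.
Nothing is forced directly, so branch on (1,3), whose candidates are 7 or 9. If (1,3) = 7: then (1,1) would have to be in {5} for the 20 across but in {1,2,3,4,6,7,8,9} for the 10 down — contradiction. So (1,3) = 9.
(1,1) = 20 − 17 = 3 completes the 20 across.
(2,1) = 10 − 3 = 7 completes the 10 down.
(2,3) = 22 − 16 = 6 completes the 22 across.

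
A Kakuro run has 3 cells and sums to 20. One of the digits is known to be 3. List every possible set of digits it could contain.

3 distinct digits from 1–9 sum between 6 and 24.
Keeping only sets containing 3.
Only one set works: {3,8,9}.

{3,8,9}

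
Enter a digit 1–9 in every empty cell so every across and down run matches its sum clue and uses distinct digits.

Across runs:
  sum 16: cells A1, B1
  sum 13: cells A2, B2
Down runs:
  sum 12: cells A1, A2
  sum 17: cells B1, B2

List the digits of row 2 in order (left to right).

5, 8

16 in 2 cells must be {7,9}; 17 in 2 cells must be {8,9}.
The 16 across and the 17 down share only 9, so B1 = 9.
B2 = 17 − 9 = 8 completes the 17 down.
A1 = 16 − 9 = 7 completes the 16 across.
A2 = 13 − 8 = 5 completes the 13 across.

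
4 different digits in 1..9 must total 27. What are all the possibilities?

4 distinct digits from 1–9 sum between 10 and 30.

{3,7,8,9}; {4,6,8,9}; {5,6,7,9}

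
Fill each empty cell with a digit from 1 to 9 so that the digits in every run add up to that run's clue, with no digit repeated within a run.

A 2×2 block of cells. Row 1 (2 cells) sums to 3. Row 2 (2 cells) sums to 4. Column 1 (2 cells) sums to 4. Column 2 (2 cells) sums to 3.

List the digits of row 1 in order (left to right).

3 in 2 cells must be {1,2}; 4 in 2 cells must be {1,3}.
The 3 across and the 4 down share only 1, so (1,1) = 1.
(1,2) = 3 − 1 = 2 completes the 3 across.
(2,1) = 4 − 1 = 3 completes the 4 down.
(2,2) = 4 − 3 = 1 completes the 4 across.

1 2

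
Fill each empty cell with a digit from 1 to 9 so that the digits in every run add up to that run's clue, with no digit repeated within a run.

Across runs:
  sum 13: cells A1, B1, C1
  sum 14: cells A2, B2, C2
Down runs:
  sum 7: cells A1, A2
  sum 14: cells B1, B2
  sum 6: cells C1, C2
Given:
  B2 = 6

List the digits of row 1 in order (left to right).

B1 = 14 − 6 = 8 completes the 14 down.
Nothing is forced directly, so branch on C2, whose candidates are 1 or 5. If C2 = 1: then C1 would have to be in {1,2,3,4} for the 13 across but in {5} for the 6 down — contradiction. So C2 = 5.
C1 = 6 − 5 = 1 completes the 6 down.
A2 = 14 − 11 = 3 completes the 14 across.
A1 = 13 − 9 = 4 completes the 13 across.

4 8 1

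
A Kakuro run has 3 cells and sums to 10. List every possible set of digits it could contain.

{1,2,7}; {1,3,6}; {1,4,5}; {2,3,5}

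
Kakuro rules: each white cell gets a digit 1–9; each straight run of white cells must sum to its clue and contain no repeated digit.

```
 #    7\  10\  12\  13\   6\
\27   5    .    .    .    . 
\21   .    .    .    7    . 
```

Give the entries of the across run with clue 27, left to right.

5 7 8 6 1

R1C4 = 13 − 7 = 6 completes the 13 down.
R2C1 = 7 − 5 = 2 completes the 7 down.
Nothing is forced directly, so branch on R1C5, whose candidates are 1 or 4. If R1C5 = 4: then R2C5 would have to be in {1,3,4,5,6,8} for the 21 across but in {2} for the 6 down — contradiction. So R1C5 = 1.
R2C5 = 6 − 1 = 5 completes the 6 down.
Nothing is forced directly, so branch on R2C3, whose candidates are 3 or 4. If R2C3 = 3: then R1C3 would have to be in {7,8} for the 27 across but in {9} for the 12 down — contradiction. So R2C3 = 4.
R1C3 = 12 − 4 = 8 completes the 12 down.
R2C2 = 21 − 18 = 3 completes the 21 across.
R1C2 = 27 − 20 = 7 completes the 27 across.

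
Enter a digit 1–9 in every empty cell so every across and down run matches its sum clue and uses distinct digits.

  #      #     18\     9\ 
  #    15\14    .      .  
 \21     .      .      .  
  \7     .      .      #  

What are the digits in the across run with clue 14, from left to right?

The 7 across and the 15 down share only 6, so R3C1 = 6.
R3C2 = 7 − 6 = 1 completes the 7 across.
R2C1 = 15 − 6 = 9 completes the 15 down.
R2C2 = 8: the only remaining digit allowed by both the 21 across and the 18 down.
R2C3 = 21 − 17 = 4 completes the 21 across.
R1C2 = 18 − 9 = 9 completes the 18 down.
R1C3 = 14 − 9 = 5 completes the 14 across.

9 5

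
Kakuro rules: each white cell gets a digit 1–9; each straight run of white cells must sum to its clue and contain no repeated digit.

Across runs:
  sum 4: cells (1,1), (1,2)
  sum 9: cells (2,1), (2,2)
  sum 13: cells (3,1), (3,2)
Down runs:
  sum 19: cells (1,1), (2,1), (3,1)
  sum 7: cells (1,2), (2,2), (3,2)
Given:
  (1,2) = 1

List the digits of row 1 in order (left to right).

4 in 2 cells must be {1,3}; 7 in 3 cells must be {1,2,4}.
(1,1) = 4 − 1 = 3 completes the 4 across.
(2,1) = 7: the only remaining digit allowed by both the 9 across and the 19 down.
(2,2) = 9 − 7 = 2 completes the 9 across.
(3,1) = 19 − 10 = 9 completes the 19 down.
(3,2) = 13 − 9 = 4 completes the 13 across.

3 1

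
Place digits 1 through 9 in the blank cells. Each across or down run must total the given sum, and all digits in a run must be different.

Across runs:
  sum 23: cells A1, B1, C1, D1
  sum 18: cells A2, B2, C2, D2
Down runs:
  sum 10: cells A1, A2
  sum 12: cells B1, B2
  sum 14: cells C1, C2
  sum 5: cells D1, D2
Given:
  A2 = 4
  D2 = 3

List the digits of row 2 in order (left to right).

4 5 6 3

A1 = 10 − 4 = 6 completes the 10 down.
D1 = 5 − 3 = 2 completes the 5 down.
Given what's placed, C1 must be 8 to fit the 23 across and 14 down.
C2 = 14 − 8 = 6 completes the 14 down.
B1 = 23 − 16 = 7 completes the 23 across.
B2 = 18 − 13 = 5 completes the 18 across.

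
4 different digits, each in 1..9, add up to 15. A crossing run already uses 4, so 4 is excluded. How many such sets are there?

3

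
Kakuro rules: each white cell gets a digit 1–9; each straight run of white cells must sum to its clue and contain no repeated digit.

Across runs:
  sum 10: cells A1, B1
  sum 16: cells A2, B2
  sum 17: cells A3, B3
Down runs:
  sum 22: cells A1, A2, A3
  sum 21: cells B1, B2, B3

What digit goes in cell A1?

6

16 in 2 cells must be {7,9}; 17 in 2 cells must be {8,9}.
Nothing is forced directly, so branch on A3, whose candidates are 8 or 9. If A3 = 8: that forces A1 = 9, after which B1 would have to be in {1} for the 10 across but in {4,5,6,7,8,9} for the 21 down — contradiction. So A3 = 9.
Given what's placed, A2 must be 7 to fit the 16 across and 22 down.
B2 = 16 − 7 = 9 completes the 16 across.
B3 = 17 − 9 = 8 completes the 17 across.
A1 = 22 − 16 = 6 completes the 22 down.
B1 = 10 − 6 = 4 completes the 10 across.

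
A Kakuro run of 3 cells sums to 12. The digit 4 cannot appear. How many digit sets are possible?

4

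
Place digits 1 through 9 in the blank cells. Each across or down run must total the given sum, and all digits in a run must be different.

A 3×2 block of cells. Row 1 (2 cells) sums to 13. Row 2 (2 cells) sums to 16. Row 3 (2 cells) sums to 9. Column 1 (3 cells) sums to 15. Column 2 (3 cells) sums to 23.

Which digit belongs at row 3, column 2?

6

16 in 2 cells must be {7,9}; 23 in 3 cells must be {6,8,9}.
The 16 across and the 23 down share only 9, so (2,2) = 9.
(2,1) = 16 − 9 = 7 completes the 16 across.
Nothing is forced directly, so branch on (1,1), whose candidates are 5 or 6. If (1,1) = 6: then (1,2) would have to be in {7} for the 13 across but in {6,8} for the 23 down — contradiction. So (1,1) = 5.
(1,2) = 13 − 5 = 8 completes the 13 across.
(3,1) = 15 − 12 = 3 completes the 15 down.
(3,2) = 9 − 3 = 6 completes the 9 across.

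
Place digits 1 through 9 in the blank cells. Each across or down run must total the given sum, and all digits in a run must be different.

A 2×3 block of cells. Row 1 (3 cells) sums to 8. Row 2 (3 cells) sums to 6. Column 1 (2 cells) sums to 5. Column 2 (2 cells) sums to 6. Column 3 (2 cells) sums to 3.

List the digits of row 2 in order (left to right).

3 1 2

6 in 3 cells must be {1,2,3}; 3 in 2 cells must be {1,2}.
Nothing is forced directly, so branch on (1,3), whose candidates are 1 or 2. If (1,3) = 2: that forces (1,1) = 1, (1,2) = 5, after which (2,1) would have to be in {1,2,3} for the 6 across but in {4} for the 5 down — contradiction. So (1,3) = 1.
(2,3) = 3 − 1 = 2 completes the 3 down.
Given what's placed, (2,2) must be 1 to fit the 6 across and 6 down.
(1,2) = 6 − 1 = 5 completes the 6 down.
(2,1) = 6 − 3 = 3 completes the 6 across.
(1,1) = 8 − 6 = 2 completes the 8 across.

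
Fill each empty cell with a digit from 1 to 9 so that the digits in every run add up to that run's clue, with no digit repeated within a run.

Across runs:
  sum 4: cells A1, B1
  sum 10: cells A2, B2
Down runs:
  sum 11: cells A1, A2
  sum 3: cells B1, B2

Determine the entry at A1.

3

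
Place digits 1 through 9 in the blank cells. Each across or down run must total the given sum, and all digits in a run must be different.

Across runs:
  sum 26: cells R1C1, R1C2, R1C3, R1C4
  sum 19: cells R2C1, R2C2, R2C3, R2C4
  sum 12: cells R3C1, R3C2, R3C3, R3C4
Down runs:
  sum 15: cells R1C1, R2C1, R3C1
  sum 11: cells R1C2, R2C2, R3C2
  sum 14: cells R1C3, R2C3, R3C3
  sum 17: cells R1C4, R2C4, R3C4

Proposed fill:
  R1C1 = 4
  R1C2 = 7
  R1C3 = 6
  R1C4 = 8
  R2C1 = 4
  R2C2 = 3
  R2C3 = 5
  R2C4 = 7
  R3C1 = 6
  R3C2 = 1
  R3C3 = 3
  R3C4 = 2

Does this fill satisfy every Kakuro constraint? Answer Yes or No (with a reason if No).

No — the across run R1C1–R1C4 sums to 25, not 26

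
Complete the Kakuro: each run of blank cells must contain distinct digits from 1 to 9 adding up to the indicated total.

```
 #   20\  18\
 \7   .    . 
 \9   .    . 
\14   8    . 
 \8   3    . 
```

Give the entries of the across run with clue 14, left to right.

8, 6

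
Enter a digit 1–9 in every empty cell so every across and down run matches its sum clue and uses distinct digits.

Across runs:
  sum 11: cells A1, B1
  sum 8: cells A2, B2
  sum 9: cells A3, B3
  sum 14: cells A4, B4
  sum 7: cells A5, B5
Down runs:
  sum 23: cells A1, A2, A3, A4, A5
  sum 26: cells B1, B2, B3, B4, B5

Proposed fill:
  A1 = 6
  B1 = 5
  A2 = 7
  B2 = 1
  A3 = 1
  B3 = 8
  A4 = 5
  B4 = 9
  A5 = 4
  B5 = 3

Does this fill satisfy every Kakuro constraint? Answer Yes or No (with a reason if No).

Yes

Across: 6+5=11; 7+1=8; 1+8=9; 5+9=14; 4+3=7. Down: 6+7+1+5+4=23; 5+1+8+9+3=26. No digit repeats within any run.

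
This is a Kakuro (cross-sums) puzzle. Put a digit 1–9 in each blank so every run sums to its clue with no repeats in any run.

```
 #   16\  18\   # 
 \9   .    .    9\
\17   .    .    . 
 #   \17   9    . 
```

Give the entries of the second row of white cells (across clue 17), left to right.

9, 7, 1

17 in 2 cells must be {8,9}; 16 in 2 cells must be {7,9}.
Only 7 fits R1C1 under both its across sum 9 and down sum 16.
R1C2 = 9 − 7 = 2 completes the 9 across.
R2C1 = 16 − 7 = 9 completes the 16 down.
R2C2 = 18 − 11 = 7 completes the 18 down.
R2C3 = 17 − 16 = 1 completes the 17 across.
R3C3 = 17 − 9 = 8 completes the 17 across.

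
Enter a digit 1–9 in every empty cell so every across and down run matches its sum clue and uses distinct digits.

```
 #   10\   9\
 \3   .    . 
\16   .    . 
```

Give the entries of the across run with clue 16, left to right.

9 7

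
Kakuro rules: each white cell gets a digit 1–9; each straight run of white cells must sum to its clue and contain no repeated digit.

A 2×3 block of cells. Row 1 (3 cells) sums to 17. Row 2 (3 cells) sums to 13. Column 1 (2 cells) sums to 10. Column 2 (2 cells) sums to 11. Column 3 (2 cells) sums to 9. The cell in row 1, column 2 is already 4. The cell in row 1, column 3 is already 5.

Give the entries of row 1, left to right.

8 4 5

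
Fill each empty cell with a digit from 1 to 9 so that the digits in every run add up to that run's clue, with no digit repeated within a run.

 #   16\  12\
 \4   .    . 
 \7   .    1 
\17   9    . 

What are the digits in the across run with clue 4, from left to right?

4 in 2 cells must be {1,3}; 17 in 2 cells must be {8,9}.
R1C2 = 3: the only remaining digit allowed by both the 4 across and the 12 down.
R2C1 = 7 − 1 = 6 completes the 7 across.
R3C2 = 17 − 9 = 8 completes the 17 across.
R1C1 = 4 − 3 = 1 completes the 4 across.

1, 3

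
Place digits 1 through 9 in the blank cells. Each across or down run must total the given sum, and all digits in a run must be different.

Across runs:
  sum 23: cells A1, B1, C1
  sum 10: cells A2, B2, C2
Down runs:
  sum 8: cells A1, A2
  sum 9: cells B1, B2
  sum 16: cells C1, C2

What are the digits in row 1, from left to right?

6 8 9

23 in 3 cells must be {6,8,9}; 16 in 2 cells must be {7,9}.
The 23 across and the 8 down share only 6, so A1 = 6.
Given what's placed, B1 must be 8 to fit the 23 across and 9 down.
C1 = 23 − 14 = 9 completes the 23 across.
A2 = 8 − 6 = 2 completes the 8 down.
B2 = 9 − 8 = 1 completes the 9 down.
C2 = 10 − 3 = 7 completes the 10 across.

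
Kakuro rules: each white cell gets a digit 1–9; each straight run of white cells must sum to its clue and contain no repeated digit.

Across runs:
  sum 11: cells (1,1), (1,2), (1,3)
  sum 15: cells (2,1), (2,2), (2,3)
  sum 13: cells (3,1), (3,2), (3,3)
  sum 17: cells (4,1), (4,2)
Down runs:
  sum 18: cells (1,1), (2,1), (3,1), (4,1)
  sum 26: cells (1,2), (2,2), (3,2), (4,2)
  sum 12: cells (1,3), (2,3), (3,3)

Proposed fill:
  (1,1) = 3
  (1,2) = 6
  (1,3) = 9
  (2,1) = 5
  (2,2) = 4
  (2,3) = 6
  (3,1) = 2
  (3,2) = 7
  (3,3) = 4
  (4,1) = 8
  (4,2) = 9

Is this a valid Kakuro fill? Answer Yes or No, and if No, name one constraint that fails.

No — the across run (1,1)–(1,3) sums to 18, not 11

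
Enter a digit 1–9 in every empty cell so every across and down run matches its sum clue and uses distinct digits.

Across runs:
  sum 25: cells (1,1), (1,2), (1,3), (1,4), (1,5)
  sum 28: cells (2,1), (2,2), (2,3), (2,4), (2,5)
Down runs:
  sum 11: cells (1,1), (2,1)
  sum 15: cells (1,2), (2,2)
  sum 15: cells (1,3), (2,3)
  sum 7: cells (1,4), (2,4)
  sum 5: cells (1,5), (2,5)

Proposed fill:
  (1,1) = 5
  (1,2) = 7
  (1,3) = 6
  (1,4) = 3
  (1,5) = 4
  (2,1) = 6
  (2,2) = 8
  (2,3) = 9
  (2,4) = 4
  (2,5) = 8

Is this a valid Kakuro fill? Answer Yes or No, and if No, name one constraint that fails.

No — the down run (1,5)–(2,5) sums to 12, not 5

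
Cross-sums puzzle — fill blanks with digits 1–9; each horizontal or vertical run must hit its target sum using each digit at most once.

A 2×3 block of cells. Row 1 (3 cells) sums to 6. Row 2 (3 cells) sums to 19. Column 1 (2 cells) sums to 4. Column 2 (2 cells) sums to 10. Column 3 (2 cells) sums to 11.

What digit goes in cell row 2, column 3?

9

6 in 3 cells must be {1,2,3}; 4 in 2 cells must be {1,3}.
The 19 across and the 4 down share only 3, so (2,1) = 3.
(1,1) = 4 − 3 = 1 completes the 4 down.
Nothing is forced directly, so branch on (2,2), whose candidates are 7 or 9. If (2,2) = 9: then (1,2) would have to be in {2,3} for the 6 across but in {1} for the 10 down — contradiction. So (2,2) = 7.
(1,2) = 10 − 7 = 3 completes the 10 down.
(1,3) = 6 − 4 = 2 completes the 6 across.
(2,3) = 19 − 10 = 9 completes the 19 across.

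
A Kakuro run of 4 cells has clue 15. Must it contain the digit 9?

Counterexample: {1,2,4,8} sums to 15 without using 9.

No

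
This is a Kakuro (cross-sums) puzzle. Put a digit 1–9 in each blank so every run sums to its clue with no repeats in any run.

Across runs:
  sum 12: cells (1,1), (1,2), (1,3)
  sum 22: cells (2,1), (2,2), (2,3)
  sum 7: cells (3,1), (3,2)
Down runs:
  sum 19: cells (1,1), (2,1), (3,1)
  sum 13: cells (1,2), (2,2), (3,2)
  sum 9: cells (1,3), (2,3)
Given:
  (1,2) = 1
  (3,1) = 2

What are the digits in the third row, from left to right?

2, 5

(3,2) = 7 − 2 = 5 completes the 7 across.
(2,2) = 13 − 6 = 7 completes the 13 down.
Given what's placed, (2,3) must be 6 to fit the 22 across and 9 down.
(1,3) = 9 − 6 = 3 completes the 9 down.
(2,1) = 22 − 13 = 9 completes the 22 across.
(1,1) = 12 − 4 = 8 completes the 12 across.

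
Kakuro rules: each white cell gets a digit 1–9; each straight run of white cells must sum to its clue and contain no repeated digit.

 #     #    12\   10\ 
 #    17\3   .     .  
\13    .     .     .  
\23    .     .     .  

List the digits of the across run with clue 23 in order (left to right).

3 in 2 cells must be {1,2}; 23 in 3 cells must be {6,8,9}; 17 in 2 cells must be {8,9}.
Only 6 fits R3C3 under both its across sum 23 and down sum 10.
Given what's placed, R1C3 must be 1 to fit the 3 across and 10 down.
R2C3 = 10 − 7 = 3 completes the 10 down.
R1C2 = 3 − 1 = 2 completes the 3 across.
R3C2 = 9: the only remaining digit allowed by both the 23 across and the 12 down.
R2C2 = 12 − 11 = 1 completes the 12 down.
R3C1 = 23 − 15 = 8 completes the 23 across.

8 9 6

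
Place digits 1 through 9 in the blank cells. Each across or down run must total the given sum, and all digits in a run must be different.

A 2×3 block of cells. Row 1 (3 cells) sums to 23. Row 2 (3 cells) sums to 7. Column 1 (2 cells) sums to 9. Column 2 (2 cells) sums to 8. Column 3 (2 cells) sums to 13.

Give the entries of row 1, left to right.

8, 6, 9

23 in 3 cells must be {6,8,9}; 7 in 3 cells must be {1,2,4}.
The 23 across and the 8 down share only 6, so (1,2) = 6.
(2,2) = 8 − 6 = 2 completes the 8 down.
Given what's placed, (2,3) must be 4 to fit the 7 across and 13 down.
(1,1) = 8: the only remaining digit allowed by both the 23 across and the 9 down.
(1,3) = 23 − 14 = 9 completes the 23 across.
(2,1) = 7 − 6 = 1 completes the 7 across.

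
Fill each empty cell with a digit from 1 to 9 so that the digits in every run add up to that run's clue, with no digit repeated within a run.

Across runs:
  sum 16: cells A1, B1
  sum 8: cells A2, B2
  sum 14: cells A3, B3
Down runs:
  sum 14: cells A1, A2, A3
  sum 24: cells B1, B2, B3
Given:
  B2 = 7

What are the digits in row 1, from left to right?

7 9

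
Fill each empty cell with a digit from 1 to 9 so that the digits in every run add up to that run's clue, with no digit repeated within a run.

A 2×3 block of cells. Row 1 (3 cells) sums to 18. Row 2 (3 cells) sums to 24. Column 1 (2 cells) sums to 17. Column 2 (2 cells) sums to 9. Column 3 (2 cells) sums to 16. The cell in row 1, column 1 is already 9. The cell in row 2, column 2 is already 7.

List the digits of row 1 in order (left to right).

24 in 3 cells must be {7,8,9}; 17 in 2 cells must be {8,9}; 16 in 2 cells must be {7,9}.
(1,2) = 9 − 7 = 2 completes the 9 down.
(1,3) = 18 − 11 = 7 completes the 18 across.
(2,1) = 17 − 9 = 8 completes the 17 down.
(2,3) = 24 − 15 = 9 completes the 24 across.

9 2 7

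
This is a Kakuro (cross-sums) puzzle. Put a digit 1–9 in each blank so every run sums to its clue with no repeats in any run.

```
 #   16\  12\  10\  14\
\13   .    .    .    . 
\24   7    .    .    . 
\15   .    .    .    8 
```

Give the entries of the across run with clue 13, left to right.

5, 1, 3, 4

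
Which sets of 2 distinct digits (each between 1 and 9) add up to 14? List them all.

2 distinct digits from 1–9 sum between 3 and 17.

{5,9}; {6,8}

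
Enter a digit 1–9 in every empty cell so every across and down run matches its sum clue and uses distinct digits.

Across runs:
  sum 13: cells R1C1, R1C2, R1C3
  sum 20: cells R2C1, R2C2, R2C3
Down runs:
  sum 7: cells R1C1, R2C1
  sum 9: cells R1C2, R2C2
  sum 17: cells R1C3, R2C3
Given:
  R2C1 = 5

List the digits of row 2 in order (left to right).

5 6 9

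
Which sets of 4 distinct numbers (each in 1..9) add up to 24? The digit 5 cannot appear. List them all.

{1,6,8,9}; {2,6,7,9}; {3,4,8,9}; {3,6,7,8}

4 distinct digits from 1–9 sum between 10 and 30.
Dropping sets that contain 5.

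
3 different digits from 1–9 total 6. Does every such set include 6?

No

The only way to make 6 from 3 distinct digits is {1,2,3}, which does not contain 6.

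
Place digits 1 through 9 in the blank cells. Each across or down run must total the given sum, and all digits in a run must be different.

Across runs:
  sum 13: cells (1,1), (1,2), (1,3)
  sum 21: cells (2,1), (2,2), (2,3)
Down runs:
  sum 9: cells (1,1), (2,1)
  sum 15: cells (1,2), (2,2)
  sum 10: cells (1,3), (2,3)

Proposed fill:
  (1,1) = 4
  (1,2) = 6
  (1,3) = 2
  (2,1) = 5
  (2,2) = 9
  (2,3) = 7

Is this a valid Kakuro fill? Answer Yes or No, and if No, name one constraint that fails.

No — the across run (1,1)–(1,3) sums to 12, not 13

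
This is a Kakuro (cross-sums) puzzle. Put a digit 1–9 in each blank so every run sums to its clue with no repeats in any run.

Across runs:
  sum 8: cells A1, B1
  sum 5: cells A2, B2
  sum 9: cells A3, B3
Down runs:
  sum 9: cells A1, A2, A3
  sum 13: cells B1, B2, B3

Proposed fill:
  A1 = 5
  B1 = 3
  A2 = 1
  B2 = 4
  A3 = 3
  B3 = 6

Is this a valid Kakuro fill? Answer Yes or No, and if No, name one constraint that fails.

Across: 5+3=8; 1+4=5; 3+6=9. Down: 5+1+3=9; 3+4+6=13. No digit repeats within any run.

Yes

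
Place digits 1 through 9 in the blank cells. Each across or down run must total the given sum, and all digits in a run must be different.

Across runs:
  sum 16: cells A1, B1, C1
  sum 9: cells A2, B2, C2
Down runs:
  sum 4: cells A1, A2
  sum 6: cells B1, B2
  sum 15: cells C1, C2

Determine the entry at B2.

4 in 2 cells must be {1,3}.
The 9 across and the 15 down share only 6, so C2 = 6.
C1 = 15 − 6 = 9 completes the 15 down.
Given what's placed, A2 must be 1 to fit the 9 across and 4 down.
B2 = 9 − 7 = 2 completes the 9 across.
A1 = 4 − 1 = 3 completes the 4 down.
B1 = 16 − 12 = 4 completes the 16 across.

2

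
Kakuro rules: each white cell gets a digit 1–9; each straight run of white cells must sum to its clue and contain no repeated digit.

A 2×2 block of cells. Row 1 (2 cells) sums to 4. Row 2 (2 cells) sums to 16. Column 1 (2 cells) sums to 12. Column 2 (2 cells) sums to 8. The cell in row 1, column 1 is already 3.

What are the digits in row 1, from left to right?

4 in 2 cells must be {1,3}; 16 in 2 cells must be {7,9}.
(1,2) = 4 − 3 = 1 completes the 4 across.
(2,1) = 12 − 3 = 9 completes the 12 down.
(2,2) = 16 − 9 = 7 completes the 16 across.

3 1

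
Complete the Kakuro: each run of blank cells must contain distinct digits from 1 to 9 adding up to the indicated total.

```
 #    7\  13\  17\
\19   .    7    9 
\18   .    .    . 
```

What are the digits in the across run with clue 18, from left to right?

4, 6, 8

17 in 2 cells must be {8,9}.
R1C1 = 19 − 16 = 3 completes the 19 across.
R2C1 = 7 − 3 = 4 completes the 7 down.
R2C2 = 13 − 7 = 6 completes the 13 down.
R2C3 = 18 − 10 = 8 completes the 18 across.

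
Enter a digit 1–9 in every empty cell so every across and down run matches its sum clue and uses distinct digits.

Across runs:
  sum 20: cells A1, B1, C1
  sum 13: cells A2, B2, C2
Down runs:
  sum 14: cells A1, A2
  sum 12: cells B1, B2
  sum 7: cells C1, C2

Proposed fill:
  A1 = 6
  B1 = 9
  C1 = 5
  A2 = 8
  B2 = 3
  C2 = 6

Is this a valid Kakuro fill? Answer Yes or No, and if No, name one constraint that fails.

No — the across run A2–C2 sums to 17, not 13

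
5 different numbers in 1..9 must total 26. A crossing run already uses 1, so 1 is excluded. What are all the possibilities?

{2,3,4,8,9}; {2,3,5,7,9}; {2,3,6,7,8}; {2,4,5,6,9}; {2,4,5,7,8}; {3,4,5,6,8}

5 distinct digits from 1–9 sum between 15 and 35.
Dropping sets that contain 1.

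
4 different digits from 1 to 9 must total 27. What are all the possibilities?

4 distinct digits from 1–9 sum between 10 and 30.

{3,7,8,9}; {4,6,8,9}; {5,6,7,9}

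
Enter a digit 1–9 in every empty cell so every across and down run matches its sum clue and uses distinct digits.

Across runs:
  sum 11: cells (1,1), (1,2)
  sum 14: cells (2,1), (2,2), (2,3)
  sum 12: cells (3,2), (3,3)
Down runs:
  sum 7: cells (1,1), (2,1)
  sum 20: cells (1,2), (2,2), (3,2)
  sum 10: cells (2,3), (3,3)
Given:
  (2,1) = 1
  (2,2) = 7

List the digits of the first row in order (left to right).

6 5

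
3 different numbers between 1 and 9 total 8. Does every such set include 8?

Counterexample: {1,2,5} sums to 8 without using 8.

No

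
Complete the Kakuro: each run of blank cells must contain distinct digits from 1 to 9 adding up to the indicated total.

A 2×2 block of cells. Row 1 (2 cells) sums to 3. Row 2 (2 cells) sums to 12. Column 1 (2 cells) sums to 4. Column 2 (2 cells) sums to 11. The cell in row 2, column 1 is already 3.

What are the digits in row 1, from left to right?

3 in 2 cells must be {1,2}; 4 in 2 cells must be {1,3}.
(1,1) = 4 − 3 = 1 completes the 4 down.
(1,2) = 3 − 1 = 2 completes the 3 across.
(2,2) = 12 − 3 = 9 completes the 12 across.

1 2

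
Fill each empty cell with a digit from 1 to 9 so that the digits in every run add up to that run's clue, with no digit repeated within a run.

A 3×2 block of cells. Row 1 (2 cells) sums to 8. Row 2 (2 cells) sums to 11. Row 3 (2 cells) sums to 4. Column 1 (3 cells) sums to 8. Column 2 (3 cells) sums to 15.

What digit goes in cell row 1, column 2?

5

4 in 2 cells must be {1,3}.
Nothing is forced directly, so branch on (3,2), whose candidates are 1 or 3. If (3,2) = 1: that forces (3,1) = 3, (1,1) = 1, after which (1,2) would have to be in {7} for the 8 across but in {5,6,8,9} for the 15 down — contradiction. So (3,2) = 3.
(3,1) = 4 − 3 = 1 completes the 4 across.
Nothing is forced directly, so branch on (1,2), whose candidates are 5 or 7. If (1,2) = 7: then (1,1) would have to be in {1} for the 8 across but in {2,3,4,5} for the 8 down — contradiction. So (1,2) = 5.
(1,1) = 8 − 5 = 3 completes the 8 across.
(2,1) = 8 − 4 = 4 completes the 8 down.
(2,2) = 11 − 4 = 7 completes the 11 across.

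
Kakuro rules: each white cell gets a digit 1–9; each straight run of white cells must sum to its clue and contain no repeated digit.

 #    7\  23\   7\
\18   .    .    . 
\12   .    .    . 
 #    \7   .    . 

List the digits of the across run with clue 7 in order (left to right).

23 in 3 cells must be {6,8,9}; 7 in 3 cells must be {1,2,4}.
Only 6 fits R3C2 under both its across sum 7 and down sum 23.
R3C3 = 7 − 6 = 1 completes the 7 across.

6 1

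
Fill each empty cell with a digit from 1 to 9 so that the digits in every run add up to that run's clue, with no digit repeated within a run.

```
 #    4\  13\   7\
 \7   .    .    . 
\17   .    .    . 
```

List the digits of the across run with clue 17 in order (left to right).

3 9 5

7 in 3 cells must be {1,2,4}; 4 in 2 cells must be {1,3}.
The 7 across and the 4 down share only 1, so R1C1 = 1.
Given what's placed, R1C2 must be 4 to fit the 7 across and 13 down.
R1C3 = 7 − 5 = 2 completes the 7 across.
R2C1 = 4 − 1 = 3 completes the 4 down.
R2C2 = 13 − 4 = 9 completes the 13 down.
R2C3 = 17 − 12 = 5 completes the 17 across.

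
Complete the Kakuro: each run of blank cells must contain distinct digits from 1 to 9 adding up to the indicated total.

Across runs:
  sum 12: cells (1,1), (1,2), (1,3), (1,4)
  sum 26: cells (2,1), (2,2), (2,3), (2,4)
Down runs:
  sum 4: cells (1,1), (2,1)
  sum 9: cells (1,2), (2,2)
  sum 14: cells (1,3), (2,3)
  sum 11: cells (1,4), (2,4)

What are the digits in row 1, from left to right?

4 in 2 cells must be {1,3}.
Only 3 fits (2,1) under both its across sum 26 and down sum 4.
(1,1) = 4 − 3 = 1 completes the 4 down.
Nothing is forced directly, so branch on (2,2), whose candidates are 6 or 8. If (2,2) = 8: then (1,2) would have to be in {2,3,4,5,6} for the 12 across but in {1} for the 9 down — contradiction. So (2,2) = 6.
(1,2) = 9 − 6 = 3 completes the 9 down.
(1,3) = 6: the only remaining digit allowed by both the 12 across and the 14 down.
(1,4) = 12 − 10 = 2 completes the 12 across.

1 3 6 2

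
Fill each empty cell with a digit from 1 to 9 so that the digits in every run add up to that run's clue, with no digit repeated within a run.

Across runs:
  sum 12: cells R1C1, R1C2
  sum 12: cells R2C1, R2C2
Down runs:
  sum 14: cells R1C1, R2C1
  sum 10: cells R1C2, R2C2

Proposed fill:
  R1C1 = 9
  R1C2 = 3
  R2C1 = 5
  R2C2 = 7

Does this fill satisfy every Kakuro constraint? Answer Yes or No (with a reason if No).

Yes

Across: 9+3=12; 5+7=12. Down: 9+5=14; 3+7=10. No digit repeats within any run.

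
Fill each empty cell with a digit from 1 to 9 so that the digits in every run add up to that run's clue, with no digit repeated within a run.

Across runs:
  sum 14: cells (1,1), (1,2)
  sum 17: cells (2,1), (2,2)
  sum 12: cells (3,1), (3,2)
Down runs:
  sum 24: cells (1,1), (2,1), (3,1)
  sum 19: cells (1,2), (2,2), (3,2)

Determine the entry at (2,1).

17 in 2 cells must be {8,9}; 24 in 3 cells must be {7,8,9}.
Nothing is forced directly, so branch on (1,1), whose candidates are 8 or 9. If (1,1) = 9: that forces (1,2) = 5, (2,1) = 8, after which (2,2) would have to be in {9} for the 17 across but in {6,8} for the 19 down — contradiction. So (1,1) = 8.
(1,2) = 14 − 8 = 6 completes the 14 across.
Given what's placed, (2,1) must be 9 to fit the 17 across and 24 down.
(2,2) = 17 − 9 = 8 completes the 17 across.
(3,1) = 24 − 17 = 7 completes the 24 down.
(3,2) = 12 − 7 = 5 completes the 12 across.

9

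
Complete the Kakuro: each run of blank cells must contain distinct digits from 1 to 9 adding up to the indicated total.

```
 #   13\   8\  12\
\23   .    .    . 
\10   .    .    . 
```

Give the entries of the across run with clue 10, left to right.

5 2 3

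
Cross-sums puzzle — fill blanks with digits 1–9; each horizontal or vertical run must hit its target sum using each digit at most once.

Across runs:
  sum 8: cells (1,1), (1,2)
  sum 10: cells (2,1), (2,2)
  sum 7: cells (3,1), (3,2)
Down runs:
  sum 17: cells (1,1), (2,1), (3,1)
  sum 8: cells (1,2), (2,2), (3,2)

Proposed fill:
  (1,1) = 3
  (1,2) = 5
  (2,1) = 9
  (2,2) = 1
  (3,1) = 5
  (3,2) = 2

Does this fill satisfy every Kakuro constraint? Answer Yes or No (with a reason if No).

Across: 3+5=8; 9+1=10; 5+2=7. Down: 3+9+5=17; 5+1+2=8. No digit repeats within any run.

Yes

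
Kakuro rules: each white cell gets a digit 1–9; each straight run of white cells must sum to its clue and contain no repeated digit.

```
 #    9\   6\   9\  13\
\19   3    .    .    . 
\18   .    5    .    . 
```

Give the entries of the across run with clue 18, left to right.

6 5 3 4

R1C2 = 6 − 5 = 1 completes the 6 down.
R2C1 = 9 − 3 = 6 completes the 9 down.
R2C4 = 4: the only remaining digit allowed by both the 18 across and the 13 down.
R1C4 = 13 − 4 = 9 completes the 13 down.
R2C3 = 18 − 15 = 3 completes the 18 across.
R1C3 = 19 − 13 = 6 completes the 19 across.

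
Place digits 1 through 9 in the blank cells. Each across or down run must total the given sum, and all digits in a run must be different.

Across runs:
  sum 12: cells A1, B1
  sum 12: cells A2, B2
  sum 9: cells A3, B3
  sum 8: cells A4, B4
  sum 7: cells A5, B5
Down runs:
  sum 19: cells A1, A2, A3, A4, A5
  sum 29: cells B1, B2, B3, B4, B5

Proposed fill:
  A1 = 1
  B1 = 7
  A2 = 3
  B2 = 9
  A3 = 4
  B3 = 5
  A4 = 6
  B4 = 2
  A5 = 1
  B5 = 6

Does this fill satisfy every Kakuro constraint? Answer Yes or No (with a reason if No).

No — the down run A1–A5 sums to 15, not 19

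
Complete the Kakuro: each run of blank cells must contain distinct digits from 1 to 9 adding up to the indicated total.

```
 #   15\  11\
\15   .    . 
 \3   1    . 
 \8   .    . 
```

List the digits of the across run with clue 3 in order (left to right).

1, 2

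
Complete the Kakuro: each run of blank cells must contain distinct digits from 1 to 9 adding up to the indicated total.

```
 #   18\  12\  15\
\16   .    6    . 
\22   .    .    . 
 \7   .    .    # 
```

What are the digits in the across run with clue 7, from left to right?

6, 1

R2C2 = 5: the only remaining digit allowed by both the 22 across and the 12 down.
R3C2 = 12 − 11 = 1 completes the 12 down.
R3C1 = 7 − 1 = 6 completes the 7 across.
No cell is forced outright now. R2C1 can only be 8 or 9 (the digits allowed by both its 22 across and its 18 down). If R2C1 = 8: then R1C1 would have to be in {1,2,3,7,8,9} for the 16 across but in {4} for the 18 down — contradiction. So R2C1 = 9.
R1C1 = 18 − 15 = 3 completes the 18 down.
R1C3 = 16 − 9 = 7 completes the 16 across.
R2C3 = 22 − 14 = 8 completes the 22 across.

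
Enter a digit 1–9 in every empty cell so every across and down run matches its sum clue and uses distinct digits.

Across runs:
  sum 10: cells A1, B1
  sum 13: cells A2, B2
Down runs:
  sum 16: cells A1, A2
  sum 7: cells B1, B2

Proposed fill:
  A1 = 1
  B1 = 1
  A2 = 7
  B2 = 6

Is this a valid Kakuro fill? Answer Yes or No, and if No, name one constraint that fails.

No — the down run A1–A2 sums to 8, not 16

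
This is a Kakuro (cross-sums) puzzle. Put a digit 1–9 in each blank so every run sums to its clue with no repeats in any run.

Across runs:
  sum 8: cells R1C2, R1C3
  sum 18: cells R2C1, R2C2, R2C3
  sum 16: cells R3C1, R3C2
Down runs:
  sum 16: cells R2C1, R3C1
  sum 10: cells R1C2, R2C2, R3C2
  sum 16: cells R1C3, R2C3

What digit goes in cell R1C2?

1

16 in 2 cells must be {7,9}.
The 8 across and the 16 down share only 7, so R1C3 = 7.
R2C3 = 16 − 7 = 9 completes the 16 down.
Intersecting the 16 across with the 10 down forces R3C2 = 7.
R1C2 = 8 − 7 = 1 completes the 8 across.
R2C1 = 7: the only remaining digit allowed by both the 18 across and the 16 down.
R2C2 = 18 − 16 = 2 completes the 18 across.
R3C1 = 16 − 7 = 9 completes the 16 across.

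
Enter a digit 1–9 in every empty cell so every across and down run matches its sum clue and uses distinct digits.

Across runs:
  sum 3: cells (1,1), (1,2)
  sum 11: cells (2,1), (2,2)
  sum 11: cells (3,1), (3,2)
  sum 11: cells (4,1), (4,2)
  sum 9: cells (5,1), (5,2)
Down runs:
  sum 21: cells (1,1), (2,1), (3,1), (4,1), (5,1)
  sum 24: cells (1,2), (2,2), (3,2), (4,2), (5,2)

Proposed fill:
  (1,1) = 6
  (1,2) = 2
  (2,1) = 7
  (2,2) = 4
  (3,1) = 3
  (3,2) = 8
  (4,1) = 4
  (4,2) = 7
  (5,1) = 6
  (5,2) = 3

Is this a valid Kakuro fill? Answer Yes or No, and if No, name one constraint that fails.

No — the across run (1,1)–(1,2) sums to 8, not 3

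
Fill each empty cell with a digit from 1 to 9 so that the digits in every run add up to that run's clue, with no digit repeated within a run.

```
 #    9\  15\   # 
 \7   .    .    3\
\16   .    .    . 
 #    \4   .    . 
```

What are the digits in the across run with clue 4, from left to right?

3 1

4 in 2 cells must be {1,3}; 3 in 2 cells must be {1,2}.
The 4 across and the 3 down share only 1, so R3C3 = 1.
R2C3 = 3 − 1 = 2 completes the 3 down.
R3C2 = 4 − 1 = 3 completes the 4 across.
No cell is forced outright now. R2C2 can only be 5 or 8 (the digits allowed by both its 16 across and its 15 down). If R2C2 = 5: then R1C2 would have to be in {1,2,3,4,5,6} for the 7 across but in {7} for the 15 down — contradiction. So R2C2 = 8.
R1C2 = 15 − 11 = 4 completes the 15 down.
R2C1 = 16 − 10 = 6 completes the 16 across.
R1C1 = 7 − 4 = 3 completes the 7 across.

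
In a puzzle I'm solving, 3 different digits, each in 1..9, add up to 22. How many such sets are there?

2

3 distinct digits from 1–9 sum between 6 and 24.
Enumerating: {5,8,9}, {6,7,9}.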